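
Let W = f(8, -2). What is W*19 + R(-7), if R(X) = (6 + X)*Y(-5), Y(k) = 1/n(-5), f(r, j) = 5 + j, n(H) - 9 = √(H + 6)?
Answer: 569/10 ≈ 56.900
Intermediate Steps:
n(H) = 9 + √(6 + H) (n(H) = 9 + √(H + 6) = 9 + √(6 + H))
W = 3 (W = 5 - 2 = 3)
Y(k) = ⅒ (Y(k) = 1/(9 + √(6 - 5)) = 1/(9 + √1) = 1/(9 + 1) = 1/10 = ⅒)
R(X) = ⅗ + X/10 (R(X) = (6 + X)*(⅒) = ⅗ + X/10)
W*19 + R(-7) = 3*19 + (⅗ + (⅒)*(-7)) = 57 + (⅗ - 7/10) = 57 - ⅒ = 569/10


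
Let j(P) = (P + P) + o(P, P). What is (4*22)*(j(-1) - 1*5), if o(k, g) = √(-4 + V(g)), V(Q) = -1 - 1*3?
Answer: -616 + 176*I*√2 ≈ -616.0 + 248.9*I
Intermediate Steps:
V(Q) = -4 (V(Q) = -1 - 3 = -4)
o(k, g) = 2*I*√2 (o(k, g) = √(-4 - 4) = √(-8) = 2*I*√2)
j(P) = 2*P + 2*I*√2 (j(P) = (P + P) + 2*I*√2 = 2*P + 2*I*√2)
(4*22)*(j(-1) - 1*5) = (4*22)*((2*(-1) + 2*I*√2) - 1*5) = 88*((-2 + 2*I*√2) - 5) = 88*(-7 + 2*I*√2) = -616 + 176*I*√2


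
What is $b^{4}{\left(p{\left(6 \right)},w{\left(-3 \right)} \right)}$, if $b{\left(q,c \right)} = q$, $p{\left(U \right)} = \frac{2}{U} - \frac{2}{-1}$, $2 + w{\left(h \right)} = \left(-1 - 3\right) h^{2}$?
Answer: $\frac{2401}{81} \approx 29.642$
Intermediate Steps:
$w{\left(h \right)} = -2 - 4 h^{2}$ ($w{\left(h \right)} = -2 + \left(-1 - 3\right) h^{2} = -2 - 4 h^{2}$)
$p{\left(U \right)} = 2 + \frac{2}{U}$ ($p{\left(U \right)} = \frac{2}{U} - -2 = \frac{2}{U} + 2 = 2 + \frac{2}{U}$)
$b^{4}{\left(p{\left(6 \right)},w{\left(-3 \right)} \right)} = \left(2 + \frac{2}{6}\right)^{4} = \left(2 + 2 \cdot \frac{1}{6}\right)^{4} = \left(2 + \frac{1}{3}\right)^{4} = \left(\frac{7}{3}\right)^{4} = \frac{2401}{81}$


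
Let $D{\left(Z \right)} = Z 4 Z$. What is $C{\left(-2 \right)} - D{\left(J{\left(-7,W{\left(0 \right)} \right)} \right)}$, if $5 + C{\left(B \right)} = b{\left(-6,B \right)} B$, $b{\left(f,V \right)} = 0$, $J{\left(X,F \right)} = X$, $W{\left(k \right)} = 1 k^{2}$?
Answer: $-201$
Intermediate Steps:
$W{\left(k \right)} = k^{2}$
$D{\left(Z \right)} = 4 Z^{2}$ ($D{\left(Z \right)} = 4 Z Z = 4 Z^{2}$)
$C{\left(B \right)} = -5$ ($C{\left(B \right)} = -5 + 0 B = -5 + 0 = -5$)
$C{\left(-2 \right)} - D{\left(J{\left(-7,W{\left(0 \right)} \right)} \right)} = -5 - 4 \left(-7\right)^{2} = -5 - 4 \cdot 49 = -5 - 196 = -201$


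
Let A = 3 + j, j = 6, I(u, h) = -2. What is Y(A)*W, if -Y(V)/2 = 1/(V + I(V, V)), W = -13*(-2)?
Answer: -52/7 ≈ -7.4286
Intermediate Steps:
W = 26
A = 9 (A = 3 + 6 = 9)
Y(V) = -2/(-2 + V) (Y(V) = -2/(V - 2) = -2/(-2 + V))
Y(A)*W = -2/(-2 + 9)*26 = -2/7*26 = -52/7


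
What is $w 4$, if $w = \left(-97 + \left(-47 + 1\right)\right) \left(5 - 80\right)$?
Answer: $42900$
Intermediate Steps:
$w = 10725$ ($w = \left(-97 - 46\right) \left(-75\right) = \left(-143\right) \left(-75\right) = 10725$)
$w 4 = 10725 \cdot 4 = 42900$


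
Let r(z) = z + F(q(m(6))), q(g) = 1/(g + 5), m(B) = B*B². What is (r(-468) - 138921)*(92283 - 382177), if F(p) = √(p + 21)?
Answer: 40408034766 - 289894*√1025882/221 ≈ 4.0407e+10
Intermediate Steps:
m(B) = B³
q(g) = 1/(5 + g)
F(p) = √(21 + p)
r(z) = z + √1025882/221 (r(z) = z + √(21 + 1/(5 + 6³)) = z + √(21 + 1/(5 + 216)) = z + √(21 + 1/221) = z + √(4642/221) = z + √1025882/221)
(r(-468) - 138921)*(92283 - 382177) = ((-468 + √1025882/221) - 138921)*(92283 - 382177) = (-139389 + √1025882/221)*(-289894) = 40408034766 - 289894*√1025882/221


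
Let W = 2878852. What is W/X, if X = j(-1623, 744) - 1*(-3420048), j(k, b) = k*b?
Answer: 719713/553134 ≈ 1.3012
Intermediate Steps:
j(k, b) = b*k
X = 2212536 (X = 744*(-1623) - 1*(-3420048) = -1207512 + 3420048 = 2212536)
W/X = 2878852/2212536 = 2878852*(1/2212536) = 719713/553134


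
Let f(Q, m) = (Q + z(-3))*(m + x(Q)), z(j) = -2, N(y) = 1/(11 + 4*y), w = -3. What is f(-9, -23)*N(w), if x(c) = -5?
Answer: -308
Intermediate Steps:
f(Q, m) = (-5 + m)*(-2 + Q) (f(Q, m) = (Q - 2)*(m - 5) = (-2 + Q)*(-5 + m) = (-5 + m)*(-2 + Q))
f(-9, -23)*N(w) = (10 - 5*(-9) - 2*(-23) - 9*(-23))/(11 + 4*(-3)) = (10 + 45 + 46 + 207)/(11 - 12) = 308/(-1) = 308*(-1) = -308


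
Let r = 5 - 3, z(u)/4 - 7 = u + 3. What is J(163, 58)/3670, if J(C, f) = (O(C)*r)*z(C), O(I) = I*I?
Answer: 18385748/1835 ≈ 10019.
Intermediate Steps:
z(u) = 40 + 4*u (z(u) = 28 + 4*(u + 3) = 28 + 4*(3 + u) = 28 + (12 + 4*u) = 40 + 4*u)
O(I) = I**2
r = 2
J(C, f) = 2*C**2*(40 + 4*C) (J(C, f) = (C**2*2)*(40 + 4*C) = (2*C**2)*(40 + 4*C) = 2*C**2*(40 + 4*C))
J(163, 58)/3670 = (8*163**2*(10 + 163))/3670 = (8*26569*173)*(1/3670) = 36771496*(1/3670) = 18385748/1835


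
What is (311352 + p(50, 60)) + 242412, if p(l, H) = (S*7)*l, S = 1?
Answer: 554114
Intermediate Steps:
p(l, H) = 7*l (p(l, H) = (1*7)*l = 7*l)
(311352 + p(50, 60)) + 242412 = (311352 + 7*50) + 242412 = (311352 + 350) + 242412 = 311702 + 242412 = 554114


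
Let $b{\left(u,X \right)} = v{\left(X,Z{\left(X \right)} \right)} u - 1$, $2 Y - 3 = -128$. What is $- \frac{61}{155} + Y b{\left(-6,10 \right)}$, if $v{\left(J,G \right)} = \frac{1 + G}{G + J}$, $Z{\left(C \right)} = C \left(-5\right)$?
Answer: $\frac{646637}{1240} \approx 521.48$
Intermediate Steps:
$Y = - \frac{125}{2}$ ($Y = \frac{3}{2} + \frac{1}{2} \left(-128\right) = \frac{3}{2} - 64 = - \frac{125}{2} \approx -62.5$)
$Z{\left(C \right)} = - 5 C$
$v{\left(J,G \right)} = \frac{1 + G}{G + J}$
$b{\left(u,X \right)} = -1 - \frac{u \left(1 - 5 X\right)}{4 X}$ ($b{\left(u,X \right)} = \frac{1 - 5 X}{- 5 X + X} u - 1 = \frac{1 - 5 X}{\left(-4\right) X} u - 1 = - \frac{1}{4 X} \left(1 - 5 X\right) u - 1 = - \frac{1 - 5 X}{4 X} u - 1 = - \frac{u \left(1 - 5 X\right)}{4 X} - 1 = -1 - \frac{u \left(1 - 5 X\right)}{4 X}$)
$- \frac{61}{155} + Y b{\left(-6,10 \right)} = - \frac{61}{155} - \frac{125 \frac{\left(-1\right) 10 + \frac{1}{4} \left(-6\right) \left(-1 + 5 \cdot 10\right)}{10}}{2} = \left(-61\right) \frac{1}{155} - \frac{125 \frac{-10 + \frac{1}{4} \left(-6\right) \left(-1 + 50\right)}{10}}{2} = - \frac{61}{155} - \frac{125 \frac{-10 + \frac{1}{4} \left(-6\right) 49}{10}}{2} = - \frac{61}{155} - \frac{125 \frac{-10 - \frac{147}{2}}{10}}{2} = - \frac{61}{155} - \frac{125 \cdot \frac{1}{10} \left(- \frac{167}{2}\right)}{2} = - \frac{61}{155} - - \frac{4175}{8} = - \frac{61}{155} + \frac{4175}{8} = \frac{646637}{1240}$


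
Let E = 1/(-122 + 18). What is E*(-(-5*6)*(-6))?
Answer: 45/26 ≈ 1.7308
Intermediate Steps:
E = -1/104 (E = 1/(-104) = -1/104 ≈ -0.0096154)
E*(-(-5*6)*(-6)) = -(-1)*-5*6*(-6)/104 = -(-1)*(-30*(-6))/104 = -(-1)*180/104 = -1/104*(-180) = 45/26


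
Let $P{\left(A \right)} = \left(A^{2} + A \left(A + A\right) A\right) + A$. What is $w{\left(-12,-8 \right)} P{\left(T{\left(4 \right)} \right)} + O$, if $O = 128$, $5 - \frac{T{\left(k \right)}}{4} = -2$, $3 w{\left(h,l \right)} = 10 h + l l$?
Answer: $- \frac{2503712}{3} \approx -8.3457 \cdot 10^{5}$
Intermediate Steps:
$w{\left(h,l \right)} = \frac{l^{2}}{3} + \frac{10 h}{3}$ ($w{\left(h,l \right)} = \frac{10 h + l l}{3} = \frac{10 h + l^{2}}{3} = \frac{l^{2} + 10 h}{3} = \frac{l^{2}}{3} + \frac{10 h}{3}$)
$T{\left(k \right)} = 28$ ($T{\left(k \right)} = 20 - -8 = 20 + 8 = 28$)
$P{\left(A \right)} = A + A^{2} + 2 A^{3}$ ($P{\left(A \right)} = \left(A^{2} + A 2 A A\right) + A = \left(A^{2} + 2 A^{2} A\right) + A = \left(A^{2} + 2 A^{3}\right) + A = A + A^{2} + 2 A^{3}$)
$w{\left(-12,-8 \right)} P{\left(T{\left(4 \right)} \right)} + O = \left(\frac{\left(-8\right)^{2}}{3} + \frac{10}{3} \left(-12\right)\right) 28 \left(1 + 28 + 2 \cdot 28^{2}\right) + 128 = \left(\frac{1}{3} \cdot 64 - 40\right) 28 \left(1 + 28 + 2 \cdot 784\right) + 128 = \left(\frac{64}{3} - 40\right) 28 \left(1 + 28 + 1568\right) + 128 = - \frac{56 \cdot 28 \cdot 1597}{3} + 128 = \left(- \frac{56}{3}\right) 44716 + 128 = - \frac{2504096}{3} + 128 = - \frac{2503712}{3}$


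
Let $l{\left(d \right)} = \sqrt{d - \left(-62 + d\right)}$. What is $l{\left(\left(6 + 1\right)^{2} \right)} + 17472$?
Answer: $17472 + \sqrt{62} \approx 17480.0$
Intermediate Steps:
$l{\left(d \right)} = \sqrt{62}$
$l{\left(\left(6 + 1\right)^{2} \right)} + 17472 = \sqrt{62} + 17472 = 17472 + \sqrt{62}$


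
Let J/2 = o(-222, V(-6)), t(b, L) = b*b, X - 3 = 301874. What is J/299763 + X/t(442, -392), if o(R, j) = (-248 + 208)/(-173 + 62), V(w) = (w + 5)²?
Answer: 10044578250881/6500481759252 ≈ 1.5452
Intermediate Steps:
X = 301877 (X = 3 + 301874 = 301877)
V(w) = (5 + w)²
t(b, L) = b²
o(R, j) = 40/111 (o(R, j) = -40/(-111) = -40*(-1/111) = 40/111)
J = 80/111 (J = 2*(40/111) = 80/111 ≈ 0.72072)
J/299763 + X/t(442, -392) = (80/111)/299763 + 301877/(442²) = (80/111)*(1/299763) + 301877/195364 = 80/33273693 + 301877*(1/195364) = 80/33273693 + 301877/195364 = 10044578250881/6500481759252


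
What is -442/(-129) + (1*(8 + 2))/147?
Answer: 22088/6321 ≈ 3.4944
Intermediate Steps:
-442/(-129) + (1*(8 + 2))/147 = -442*(-1/129) + (1*10)*(1/147) = 442/129 + 10*(1/147) = 442/129 + 10/147 = 22088/6321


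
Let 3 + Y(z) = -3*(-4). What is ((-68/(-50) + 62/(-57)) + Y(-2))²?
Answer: 174583369/2030625 ≈ 85.975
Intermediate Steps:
Y(z) = 9 (Y(z) = -3 - 3*(-4) = -3 + 12 = 9)
((-68/(-50) + 62/(-57)) + Y(-2))² = ((-68/(-50) + 62/(-57)) + 9)² = ((-68*(-1/50) + 62*(-1/57)) + 9)² = ((34/25 - 62/57) + 9)² = (388/1425 + 9)² = (13213/1425)² = 174583369/2030625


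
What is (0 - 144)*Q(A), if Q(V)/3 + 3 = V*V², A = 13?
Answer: -947808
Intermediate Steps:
Q(V) = -9 + 3*V³ (Q(V) = -9 + 3*(V*V²) = -9 + 3*V³)
(0 - 144)*Q(A) = (0 - 144)*(-9 + 3*13³) = -144*(-9 + 3*2197) = -144*(-9 + 6591) = -144*6582 = -947808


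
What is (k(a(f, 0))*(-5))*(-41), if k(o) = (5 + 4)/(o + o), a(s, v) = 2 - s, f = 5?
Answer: -615/2 ≈ -307.50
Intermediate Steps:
k(o) = 9/(2*o) (k(o) = 9/((2*o)) = 9*(1/(2*o)) = 9/(2*o))
(k(a(f, 0))*(-5))*(-41) = ((9/(2*(2 - 1*5)))*(-5))*(-41) = ((9/(2*(2 - 5)))*(-5))*(-41) = (((9/2)/(-3))*(-5))*(-41) = (((9/2)*(-1/3))*(-5))*(-41) = -3/2*(-5)*(-41) = (15/2)*(-41) = -615/2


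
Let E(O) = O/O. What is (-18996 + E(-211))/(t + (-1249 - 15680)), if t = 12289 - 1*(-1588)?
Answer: 18995/3052 ≈ 6.2238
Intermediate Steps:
E(O) = 1
t = 13877 (t = 12289 + 1588 = 13877)
(-18996 + E(-211))/(t + (-1249 - 15680)) = (-18996 + 1)/(13877 + (-1249 - 15680)) = -18995/(13877 - 16929) = -18995/(-3052) = -18995*(-1/3052) = 18995/3052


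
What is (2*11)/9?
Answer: 22/9 ≈ 2.4444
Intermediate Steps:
(2*11)/9 = 22*(1/9) = 22/9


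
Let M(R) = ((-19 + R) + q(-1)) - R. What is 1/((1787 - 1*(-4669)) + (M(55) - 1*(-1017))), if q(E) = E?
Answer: 1/7453 ≈ 0.00013417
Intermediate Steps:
M(R) = -20 (M(R) = ((-19 + R) - 1) - R = (-20 + R) - R = -20)
1/((1787 - 1*(-4669)) + (M(55) - 1*(-1017))) = 1/((1787 - 1*(-4669)) + (-20 - 1*(-1017))) = 1/((1787 + 4669) + (-20 + 1017)) = 1/(6456 + 997) = 1/7453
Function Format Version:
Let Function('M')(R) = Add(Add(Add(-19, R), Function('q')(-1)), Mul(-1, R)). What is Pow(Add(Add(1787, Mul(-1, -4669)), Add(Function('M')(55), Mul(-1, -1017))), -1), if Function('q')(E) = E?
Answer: Rational(1, 7453) ≈ 0.00013417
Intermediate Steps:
Function('M')(R) = -20 (Function('M')(R) = Add(Add(Add(-19, R), -1), Mul(-1, R)) = Add(Add(-20, R), Mul(-1, R)) = -20)
Pow(Add(Add(1787, Mul(-1, -4669)), Add(Function('M')(55), Mul(-1, -1017))), -1) = Pow(Add(Add(1787, Mul(-1, -4669)), Add(-20, Mul(-1, -1017))), -1) = Pow(Add(Add(1787, 4669), Add(-20, 1017)), -1) = Pow(Add(6456, 997), -1) = Pow(7453, -1) = Rational(1, 7453)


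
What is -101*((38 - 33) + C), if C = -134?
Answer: 13029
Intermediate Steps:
-101*((38 - 33) + C) = -101*((38 - 33) - 134) = -101*(5 - 134) = -101*(-129) = 13029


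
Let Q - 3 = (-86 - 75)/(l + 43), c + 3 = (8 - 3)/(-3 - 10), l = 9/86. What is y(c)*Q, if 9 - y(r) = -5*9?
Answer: -147150/3707 ≈ -39.695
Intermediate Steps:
l = 9/86 (l = 9*(1/86) = 9/86 ≈ 0.10465)
c = -44/13 (c = -3 + (8 - 3)/(-3 - 10) = -3 + 5/(-13) = -3 + 5*(-1/13) = -3 - 5/13 = -44/13 ≈ -3.3846)
y(r) = 54 (y(r) = 9 - (-5)*9 = 9 - 1*(-45) = 9 + 45 = 54)
Q = -2725/3707 (Q = 3 + (-86 - 75)/(9/86 + 43) = 3 - 161/3707/86 = 3 - 161*86/3707 = 3 - 13846/3707 = -2725/3707 ≈ -0.73510)
y(c)*Q = 54*(-2725/3707) = -147150/3707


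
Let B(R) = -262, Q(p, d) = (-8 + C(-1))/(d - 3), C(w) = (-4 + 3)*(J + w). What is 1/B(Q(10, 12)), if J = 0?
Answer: -1/262 ≈ -0.0038168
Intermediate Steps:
C(w) = -w (C(w) = (-4 + 3)*(0 + w) = -w)
Q(p, d) = -7/(-3 + d) (Q(p, d) = (-8 - 1*(-1))/(d - 3) = (-8 + 1)/(-3 + d) = -7/(-3 + d))
1/B(Q(10, 12)) = 1/(-262) = -1/262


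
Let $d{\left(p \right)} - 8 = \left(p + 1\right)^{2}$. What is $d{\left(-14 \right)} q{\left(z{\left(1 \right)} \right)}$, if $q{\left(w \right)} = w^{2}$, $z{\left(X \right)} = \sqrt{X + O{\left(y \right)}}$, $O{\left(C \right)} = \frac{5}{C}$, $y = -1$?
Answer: $-708$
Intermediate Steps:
$z{\left(X \right)} = \sqrt{-5 + X}$ ($z{\left(X \right)} = \sqrt{X + \frac{5}{-1}} = \sqrt{X + 5 \left(-1\right)} = \sqrt{X - 5} = \sqrt{-5 + X}$)
$d{\left(p \right)} = 8 + \left(1 + p\right)^{2}$ ($d{\left(p \right)} = 8 + \left(p + 1\right)^{2} = 8 + \left(1 + p\right)^{2}$)
$d{\left(-14 \right)} q{\left(z{\left(1 \right)} \right)} = \left(8 + \left(1 - 14\right)^{2}\right) \left(\sqrt{-5 + 1}\right)^{2} = \left(8 + \left(-13\right)^{2}\right) \left(\sqrt{-4}\right)^{2} = \left(8 + 169\right) \left(2 i\right)^{2} = 177 \left(-4\right) = -708$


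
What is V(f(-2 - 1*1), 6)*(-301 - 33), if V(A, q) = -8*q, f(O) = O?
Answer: 16032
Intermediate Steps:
V(f(-2 - 1*1), 6)*(-301 - 33) = (-8*6)*(-301 - 33) = -48*(-334) = 16032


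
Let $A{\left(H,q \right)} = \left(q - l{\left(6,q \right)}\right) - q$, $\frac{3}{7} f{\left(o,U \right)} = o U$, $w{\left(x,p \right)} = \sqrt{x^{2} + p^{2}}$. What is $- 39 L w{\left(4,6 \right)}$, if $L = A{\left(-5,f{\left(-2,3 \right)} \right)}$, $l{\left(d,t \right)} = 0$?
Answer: $0$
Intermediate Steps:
$w{\left(x,p \right)} = \sqrt{p^{2} + x^{2}}$
$f{\left(o,U \right)} = \frac{7 U o}{3}$ ($f{\left(o,U \right)} = \frac{7 o U}{3} = \frac{7 U o}{3}$)
$A{\left(H,q \right)} = 0$ ($A{\left(H,q \right)} = \left(q - 0\right) - q = \left(q + 0\right) - q = q - q = 0$)
$L = 0$
$- 39 L w{\left(4,6 \right)} = \left(-39\right) 0 \sqrt{6^{2} + 4^{2}} = 0 \sqrt{36 + 16} = 0 \sqrt{52} = 0 \cdot 2 \sqrt{13} = 0$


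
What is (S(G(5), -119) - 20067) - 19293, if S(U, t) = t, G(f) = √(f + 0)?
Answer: -39479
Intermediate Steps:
G(f) = √f
(S(G(5), -119) - 20067) - 19293 = (-119 - 20067) - 19293 = -20186 - 19293 = -39479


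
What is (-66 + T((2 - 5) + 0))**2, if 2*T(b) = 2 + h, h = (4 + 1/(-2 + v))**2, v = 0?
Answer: 221841/64 ≈ 3466.3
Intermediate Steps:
h = 49/4 (h = (4 + 1/(-2 + 0))**2 = (4 + 1/(-2))**2 = (4 - 1/2)**2 = (7/2)**2 = 49/4 ≈ 12.250)
T(b) = 57/8 (T(b) = (2 + 49/4)/2 = (1/2)*(57/4) = 57/8)
(-66 + T((2 - 5) + 0))**2 = (-66 + 57/8)**2 = (-471/8)**2 = 221841/64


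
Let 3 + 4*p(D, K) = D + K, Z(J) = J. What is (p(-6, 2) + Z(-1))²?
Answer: 121/16 ≈ 7.5625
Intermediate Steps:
p(D, K) = -¾ + D/4 + K/4 (p(D, K) = -¾ + (D + K)/4 = -¾ + (D/4 + K/4) = -¾ + D/4 + K/4)
(p(-6, 2) + Z(-1))² = ((-¾ + (¼)*(-6) + (¼)*2) - 1)² = ((-¾ - 3/2 + ½) - 1)² = (-7/4 - 1)² = (-11/4)² = 121/16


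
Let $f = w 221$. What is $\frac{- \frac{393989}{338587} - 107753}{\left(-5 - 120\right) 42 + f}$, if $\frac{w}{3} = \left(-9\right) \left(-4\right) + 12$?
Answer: $- \frac{18242079500}{4498805469} \approx -4.0549$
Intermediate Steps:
$w = 144$ ($w = 3 \left(\left(-9\right) \left(-4\right) + 12\right) = 3 \left(36 + 12\right) = 3 \cdot 48 = 144$)
$f = 31824$ ($f = 144 \cdot 221 = 31824$)
$\frac{- \frac{393989}{338587} - 107753}{\left(-5 - 120\right) 42 + f} = \frac{- \frac{393989}{338587} - 107753}{\left(-5 - 120\right) 42 + 31824} = \frac{\left(-393989\right) \frac{1}{338587} - 107753}{\left(-125\right) 42 + 31824} = \frac{- \frac{393989}{338587} - 107753}{-5250 + 31824} = - \frac{36484159000}{338587 \cdot 26574} = \left(- \frac{36484159000}{338587}\right) \frac{1}{26574} = - \frac{18242079500}{4498805469}$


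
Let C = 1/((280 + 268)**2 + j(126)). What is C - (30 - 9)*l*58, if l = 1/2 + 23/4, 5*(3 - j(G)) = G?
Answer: -22858952015/3002818 ≈ -7612.5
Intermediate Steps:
j(G) = 3 - G/5
l = 25/4 (l = 1*(1/2) + 23*(1/4) = 1/2 + 23/4 = 25/4 ≈ 6.2500)
C = 5/1501409 (C = 1/((280 + 268)**2 + (3 - 1/5*126)) = 1/(548**2 + (3 - 126/5)) = 1/(300304 - 111/5) = 1/(1501409/5) = 5/1501409 ≈ 3.3302e-6)
C - (30 - 9)*l*58 = 5/1501409 - (30 - 9)*(25/4)*58 = 5/1501409 - 21*(25/4)*58 = 5/1501409 - 525*58/4 = 5/1501409 - 1*15225/2 = 5/1501409 - 15225/2 = -22858952015/3002818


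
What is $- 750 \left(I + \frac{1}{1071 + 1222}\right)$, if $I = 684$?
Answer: $- \frac{1176309750}{2293} \approx -5.13 \cdot 10^{5}$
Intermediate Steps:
$- 750 \left(I + \frac{1}{1071 + 1222}\right) = - 750 \left(684 + \frac{1}{1071 + 1222}\right) = - 750 \left(684 + \frac{1}{2293}\right) = \left(-750\right) \frac{1568413}{2293} = - \frac{1176309750}{2293}$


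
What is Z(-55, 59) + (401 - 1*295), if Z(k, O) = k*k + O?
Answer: 3190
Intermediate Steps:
Z(k, O) = O + k**2 (Z(k, O) = k**2 + O = O + k**2)
Z(-55, 59) + (401 - 1*295) = (59 + (-55)**2) + (401 - 1*295) = (59 + 3025) + (401 - 295) = 3084 + 106 = 3190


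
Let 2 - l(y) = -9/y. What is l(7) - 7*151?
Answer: -7376/7 ≈ -1053.7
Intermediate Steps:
l(y) = 2 + 9/y (l(y) = 2 - (-9)/y = 2 + 9/y)
l(7) - 7*151 = (2 + 9/7) - 7*151 = (2 + 9*(1/7)) - 1057 = (2 + 9/7) - 1057 = 23/7 - 1057 = -7376/7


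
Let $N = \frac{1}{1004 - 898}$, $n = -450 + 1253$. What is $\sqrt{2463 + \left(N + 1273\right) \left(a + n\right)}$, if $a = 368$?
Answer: $\frac{\sqrt{16777112582}}{106} \approx 1221.9$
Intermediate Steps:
$n = 803$
$N = \frac{1}{106} \approx 0.009434$
$\sqrt{2463 + \left(N + 1273\right) \left(a + n\right)} = \sqrt{2463 + \left(\frac{1}{106} + 1273\right) \left(368 + 803\right)} = \sqrt{2463 + \frac{134939}{106} \cdot 1171} = \sqrt{2463 + \frac{158013569}{106}} = \sqrt{\frac{158274647}{106}} = \frac{\sqrt{16777112582}}{106}$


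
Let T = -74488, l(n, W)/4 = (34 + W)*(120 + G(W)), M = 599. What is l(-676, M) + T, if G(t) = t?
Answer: 1746020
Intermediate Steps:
l(n, W) = 4*(34 + W)*(120 + W) (l(n, W) = 4*((34 + W)*(120 + W)) = 4*(34 + W)*(120 + W))
l(-676, M) + T = (16320 + 4*599² + 616*599) - 74488 = (16320 + 4*358801 + 368984) - 74488 = (16320 + 1435204 + 368984) - 74488 = 1820508 - 74488 = 1746020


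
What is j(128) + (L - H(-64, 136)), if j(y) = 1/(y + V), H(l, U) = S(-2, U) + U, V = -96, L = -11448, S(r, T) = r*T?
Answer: -361983/32 ≈ -11312.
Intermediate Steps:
S(r, T) = T*r
H(l, U) = -U (H(l, U) = U*(-2) + U = -2*U + U = -U)
j(y) = 1/(-96 + y) (j(y) = 1/(y - 96) = 1/(-96 + y))
j(128) + (L - H(-64, 136)) = 1/(-96 + 128) + (-11448 - (-1)*136) = 1/32 + (-11448 - 1*(-136)) = 1/32 + (-11448 + 136) = 1/32 - 11312 = -361983/32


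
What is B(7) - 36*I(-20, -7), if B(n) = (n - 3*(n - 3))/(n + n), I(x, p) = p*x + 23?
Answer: -82157/14 ≈ -5868.4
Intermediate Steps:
I(x, p) = 23 + p*x
B(n) = (9 - 2*n)/(2*n) (B(n) = (n - 3*(-3 + n))/((2*n)) = (n + (9 - 3*n))*(1/(2*n)) = (9 - 2*n)*(1/(2*n)) = (9 - 2*n)/(2*n))
B(7) - 36*I(-20, -7) = (9/2 - 1*7)/7 - 36*(23 - 7*(-20)) = (9/2 - 7)/7 - 36*(23 + 140) = (⅐)*(-5/2) - 36*163 = -5/14 - 5868 = -82157/14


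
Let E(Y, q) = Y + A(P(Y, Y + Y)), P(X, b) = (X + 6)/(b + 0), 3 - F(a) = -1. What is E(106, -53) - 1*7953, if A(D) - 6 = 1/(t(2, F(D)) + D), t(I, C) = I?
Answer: -1050641/134 ≈ -7840.6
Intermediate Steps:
F(a) = 4 (F(a) = 3 - 1*(-1) = 3 + 1 = 4)
P(X, b) = (6 + X)/b
A(D) = 6 + 1/(2 + D)
E(Y, q) = Y + (13 + 3*(6 + Y)/Y)/(2 + (6 + Y)/(2*Y)) (E(Y, q) = Y + (13 + 6*((6 + Y)/(Y + Y)))/(2 + (6 + Y)/(Y + Y)) = Y + (13 + 6*((6 + Y)/((2*Y))))/(2 + (6 + Y)/((2*Y))) = Y + (13 + 6*((1/(2*Y))*(6 + Y)))/(2 + (1/(2*Y))*(6 + Y)) = Y + (13 + 6*((6 + Y)/(2*Y)))/(2 + (6 + Y)/(2*Y)) = Y + (13 + 3*(6 + Y)/Y)/(2 + (6 + Y)/(2*Y)))
E(106, -53) - 1*7953 = (36 + 5*106² + 38*106)/(6 + 5*106) - 1*7953 = (36 + 5*11236 + 4028)/(6 + 530) - 7953 = (36 + 56180 + 4028)/536 - 7953 = (1/536)*60244 - 7953 = 15061/134 - 7953 = -1050641/134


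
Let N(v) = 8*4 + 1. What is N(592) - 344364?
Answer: -344331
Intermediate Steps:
N(v) = 33 (N(v) = 32 + 1 = 33)
N(592) - 344364 = 33 - 344364 = -344331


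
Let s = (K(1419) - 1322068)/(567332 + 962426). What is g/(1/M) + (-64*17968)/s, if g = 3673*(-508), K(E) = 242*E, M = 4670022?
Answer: -4263926968501301272/489335 ≈ -8.7137e+12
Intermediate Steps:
g = -1865884
s = -489335/764879 (s = (242*1419 - 1322068)/(567332 + 962426) = (343398 - 1322068)/1529758 = -978670*1/1529758 = -489335/764879 ≈ -0.63976)
g/(1/M) + (-64*17968)/s = -1865884/(1/4670022) + (-64*17968)/(-489335/764879) = -1865884/1/4670022 - 1149952*(-764879/489335) = -1865884*4670022 + 879574135808/489335 = -8713719329448 + 879574135808/489335 = -4263926968501301272/489335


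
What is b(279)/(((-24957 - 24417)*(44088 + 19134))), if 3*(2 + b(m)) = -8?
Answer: 7/4682284542 ≈ 1.4950e-9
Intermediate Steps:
b(m) = -14/3 (b(m) = -2 + (⅓)*(-8) = -2 - 8/3 = -14/3)
b(279)/(((-24957 - 24417)*(44088 + 19134))) = -14*1/((-24957 - 24417)*(44088 + 19134))/3 = -14/(3*((-49374*63222))) = -14/3/(-3121523028) = -14/3*(-1/3121523028) = 7/4682284542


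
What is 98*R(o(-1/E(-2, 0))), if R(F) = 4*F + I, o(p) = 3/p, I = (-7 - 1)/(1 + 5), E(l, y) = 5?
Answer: -18032/3 ≈ -6010.7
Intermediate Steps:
I = -4/3 (I = -8/6 = -8*⅙ = -4/3 ≈ -1.3333)
R(F) = -4/3 + 4*F (R(F) = 4*F - 4/3 = -4/3 + 4*F)
98*R(o(-1/E(-2, 0))) = 98*(-4/3 + 4*(3/((-1/5)))) = 98*(-4/3 + 4*(3/((-1*⅕)))) = 98*(-4/3 + 4*(3/(-⅕))) = 98*(-4/3 + 4*(3*(-5))) = 98*(-4/3 + 4*(-15)) = 98*(-4/3 - 60) = 98*(-184/3) = -18032/3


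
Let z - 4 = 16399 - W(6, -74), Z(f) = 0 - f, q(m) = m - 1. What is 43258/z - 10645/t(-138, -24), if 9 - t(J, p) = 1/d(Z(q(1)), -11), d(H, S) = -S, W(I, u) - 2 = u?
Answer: -1924900841/1614550 ≈ -1192.2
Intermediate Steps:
W(I, u) = 2 + u
q(m) = -1 + m
Z(f) = -f
z = 16475 (z = 4 + (16399 - (2 - 74)) = 4 + (16399 - 1*(-72)) = 4 + (16399 + 72) = 4 + 16471 = 16475)
t(J, p) = 98/11 (t(J, p) = 9 - 1/((-1*(-11))) = 9 - 1/11 = 98/11)
43258/z - 10645/t(-138, -24) = 43258/16475 - 10645/98/11 = 43258*(1/16475) - 10645*11/98 = 43258/16475 - 117095/98 = -1924900841/1614550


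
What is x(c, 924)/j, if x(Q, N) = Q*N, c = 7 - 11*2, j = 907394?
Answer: -6930/453697 ≈ -0.015275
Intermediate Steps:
c = -15 (c = 7 - 22 = -15)
x(Q, N) = N*Q
x(c, 924)/j = (924*(-15))/907394 = -13860*1/907394 = -6930/453697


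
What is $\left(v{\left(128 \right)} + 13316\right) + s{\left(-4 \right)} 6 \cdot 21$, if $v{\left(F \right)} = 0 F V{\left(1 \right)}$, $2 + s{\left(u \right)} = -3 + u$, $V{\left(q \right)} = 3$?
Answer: $12182$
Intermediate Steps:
$s{\left(u \right)} = -5 + u$ ($s{\left(u \right)} = -2 + \left(-3 + u\right) = -5 + u$)
$v{\left(F \right)} = 0$ ($v{\left(F \right)} = 0 F 3 = 0 \cdot 3 = 0$)
$\left(v{\left(128 \right)} + 13316\right) + s{\left(-4 \right)} 6 \cdot 21 = \left(0 + 13316\right) + \left(-5 - 4\right) 6 \cdot 21 = 13316 + \left(-9\right) 6 \cdot 21 = 13316 - 1134 = 12182$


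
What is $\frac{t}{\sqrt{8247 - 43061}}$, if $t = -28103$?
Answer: $\frac{28103 i \sqrt{206}}{2678} \approx 150.62 i$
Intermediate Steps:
$\frac{t}{\sqrt{8247 - 43061}} = - \frac{28103}{\sqrt{8247 - 43061}} = - \frac{28103}{\sqrt{-34814}} = - \frac{28103}{13 i \sqrt{206}} = - 28103 \left(- \frac{i \sqrt{206}}{2678}\right) = \frac{28103 i \sqrt{206}}{2678}$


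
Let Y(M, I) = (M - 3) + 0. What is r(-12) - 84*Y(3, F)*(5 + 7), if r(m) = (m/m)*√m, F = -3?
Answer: 2*I*√3 ≈ 3.4641*I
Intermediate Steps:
r(m) = √m (r(m) = 1*√m = √m)
Y(M, I) = -3 + M (Y(M, I) = (-3 + M) + 0 = -3 + M)
r(-12) - 84*Y(3, F)*(5 + 7) = √(-12) - 84*(-3 + 3)*(5 + 7) = 2*I*√3 - 0*12 = 2*I*√3 - 84*0 = 2*I*√3 + 0 = 2*I*√3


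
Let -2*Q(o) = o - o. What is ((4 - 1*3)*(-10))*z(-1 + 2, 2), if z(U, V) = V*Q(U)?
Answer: 0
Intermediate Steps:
Q(o) = 0 (Q(o) = -(o - o)/2 = -½*0 = 0)
z(U, V) = 0 (z(U, V) = V*0 = 0)
((4 - 1*3)*(-10))*z(-1 + 2, 2) = ((4 - 1*3)*(-10))*0 = ((4 - 3)*(-10))*0 = (1*(-10))*0 = -10*0 = 0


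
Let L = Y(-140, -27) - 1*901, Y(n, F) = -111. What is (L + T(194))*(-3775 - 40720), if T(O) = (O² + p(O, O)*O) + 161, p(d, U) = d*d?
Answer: -326511829655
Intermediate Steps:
p(d, U) = d²
L = -1012 (L = -111 - 1*901 = -111 - 901 = -1012)
T(O) = 161 + O² + O³ (T(O) = (O² + O²*O) + 161 = (O² + O³) + 161 = 161 + O² + O³)
(L + T(194))*(-3775 - 40720) = (-1012 + (161 + 194² + 194³))*(-3775 - 40720) = (-1012 + (161 + 37636 + 7301384))*(-44495) = (-1012 + 7339181)*(-44495) = 7338169*(-44495) = -326511829655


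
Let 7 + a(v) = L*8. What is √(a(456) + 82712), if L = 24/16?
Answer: √82717 ≈ 287.61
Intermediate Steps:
L = 3/2 (L = 24*(1/16) = 3/2 ≈ 1.5000)
a(v) = 5 (a(v) = -7 + (3/2)*8 = -7 + 12 = 5)
√(a(456) + 82712) = √(5 + 82712) = √82717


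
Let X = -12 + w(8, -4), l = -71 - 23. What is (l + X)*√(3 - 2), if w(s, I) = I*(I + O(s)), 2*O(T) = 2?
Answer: -94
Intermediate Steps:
l = -94
O(T) = 1 (O(T) = (½)*2 = 1)
w(s, I) = I*(1 + I) (w(s, I) = I*(I + 1) = I*(1 + I))
X = 0 (X = -12 - 4*(1 - 4) = -12 - 4*(-3) = -12 + 12 = 0)
(l + X)*√(3 - 2) = (-94 + 0)*√(3 - 2) = -94*√1 = -94*1 = -94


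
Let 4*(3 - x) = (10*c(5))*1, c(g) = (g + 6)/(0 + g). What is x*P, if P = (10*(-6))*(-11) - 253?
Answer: -2035/2 ≈ -1017.5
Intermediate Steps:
c(g) = (6 + g)/g
x = -5/2 (x = 3 - 10*((6 + 5)/5)/4 = 3 - 10*((1/5)*11)/4 = 3 - 10*(11/5)/4 = 3 - 11/2 = -5/2 ≈ -2.5000)
P = 407 (P = -60*(-11) - 253 = 660 - 253 = 407)
x*P = -5/2*407 = -2035/2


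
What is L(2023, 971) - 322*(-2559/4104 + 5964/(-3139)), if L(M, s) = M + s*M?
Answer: 4223660422415/2147076 ≈ 1.9672e+6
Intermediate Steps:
L(M, s) = M + M*s
L(2023, 971) - 322*(-2559/4104 + 5964/(-3139)) = 2023*(1 + 971) - 322*(-2559/4104 + 5964/(-3139)) = 2023*972 - 322*(-2559*1/4104 + 5964*(-1/3139)) = 1966356 - 322*(-853/1368 - 5964/3139) = 1966356 - 322*(-10836319)/4294152 = 1966356 - 1*(-1744647359/2147076) = 1966356 + 1744647359/2147076 = 4223660422415/2147076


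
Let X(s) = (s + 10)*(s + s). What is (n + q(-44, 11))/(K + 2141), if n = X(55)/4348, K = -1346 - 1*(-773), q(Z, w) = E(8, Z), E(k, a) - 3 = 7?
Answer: 25315/3408832 ≈ 0.0074263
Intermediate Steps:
E(k, a) = 10 (E(k, a) = 3 + 7 = 10)
X(s) = 2*s*(10 + s) (X(s) = (10 + s)*(2*s) = 2*s*(10 + s))
q(Z, w) = 10
K = -573 (K = -1346 + 773 = -573)
n = 3575/2174 (n = (2*55*(10 + 55))/4348 = (2*55*65)*(1/4348) = 7150*(1/4348) = 3575/2174 ≈ 1.6444)
(n + q(-44, 11))/(K + 2141) = (3575/2174 + 10)/(-573 + 2141) = (25315/2174)/1568 = (25315/2174)*(1/1568) = 25315/3408832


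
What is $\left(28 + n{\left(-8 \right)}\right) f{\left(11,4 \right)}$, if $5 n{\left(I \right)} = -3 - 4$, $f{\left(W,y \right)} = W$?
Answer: $\frac{1463}{5} \approx 292.6$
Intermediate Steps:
$n{\left(I \right)} = - \frac{7}{5}$ ($n{\left(I \right)} = \frac{-3 - 4}{5} = \frac{1}{5} \left(-7\right) = - \frac{7}{5}$)
$\left(28 + n{\left(-8 \right)}\right) f{\left(11,4 \right)} = \left(28 - \frac{7}{5}\right) 11 = \frac{133}{5} \cdot 11 = \frac{1463}{5}$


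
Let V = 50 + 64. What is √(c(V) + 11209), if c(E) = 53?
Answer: √11262 ≈ 106.12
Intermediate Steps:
V = 114
√(c(V) + 11209) = √(53 + 11209) = √11262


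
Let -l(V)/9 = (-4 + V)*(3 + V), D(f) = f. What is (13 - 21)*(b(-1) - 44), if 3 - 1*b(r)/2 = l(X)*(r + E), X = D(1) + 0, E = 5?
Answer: 7216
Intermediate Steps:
X = 1 (X = 1 + 0 = 1)
l(V) = -9*(-4 + V)*(3 + V)
b(r) = -1074 - 216*r (b(r) = 6 - 2*(108 - 9*1² + 9*1)*(r + 5) = 6 - 2*(108 - 9*1 + 9)*(5 + r) = 6 - 2*(108 - 9 + 9)*(5 + r) = 6 - 216*(5 + r) = 6 - 2*(540 + 108*r) = 6 + (-1080 - 216*r) = -1074 - 216*r)
(13 - 21)*(b(-1) - 44) = (13 - 21)*((-1074 - 216*(-1)) - 44) = -8*((-1074 + 216) - 44) = -8*(-858 - 44) = -8*(-902) = 7216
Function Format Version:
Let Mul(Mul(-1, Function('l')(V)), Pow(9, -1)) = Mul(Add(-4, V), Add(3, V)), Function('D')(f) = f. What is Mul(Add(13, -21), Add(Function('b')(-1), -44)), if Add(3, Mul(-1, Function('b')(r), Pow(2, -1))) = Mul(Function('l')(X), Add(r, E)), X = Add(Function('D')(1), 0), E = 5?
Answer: 7216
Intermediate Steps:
X = 1 (X = Add(1, 0) = 1)
Function('l')(V) = Mul(-9, Add(-4, V), Add(3, V)) (Function('l')(V) = Mul(-9, Mul(Add(-4, V), Add(3, V))) = Mul(-9, Add(-4, V), Add(3, V)))
Function('b')(r) = Add(-1074, Mul(-216, r)) (Function('b')(r) = Add(6, Mul(-2, Mul(Add(108, Mul(-9, Pow(1, 2)), Mul(9, 1)), Add(r, 5)))) = Add(6, Mul(-2, Mul(Add(108, Mul(-9, 1), 9), Add(5, r)))) = Add(6, Mul(-2, Mul(Add(108, -9, 9), Add(5, r)))) = Add(6, Mul(-2, Mul(108, Add(5, r)))) = Add(6, Mul(-2, Add(540, Mul(108, r)))) = Add(6, Add(-1080, Mul(-216, r))) = Add(-1074, Mul(-216, r)))
Mul(Add(13, -21), Add(Function('b')(-1), -44)) = Mul(Add(13, -21), Add(Add(-1074, Mul(-216, -1)), -44)) = Mul(-8, Add(Add(-1074, 216), -44)) = Mul(-8, Add(-858, -44)) = Mul(-8, -902) = 7216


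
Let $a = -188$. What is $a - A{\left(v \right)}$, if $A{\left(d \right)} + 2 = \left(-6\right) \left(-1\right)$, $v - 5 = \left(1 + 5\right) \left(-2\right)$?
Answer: $-192$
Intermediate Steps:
$v = -7$ ($v = 5 + \left(1 + 5\right) \left(-2\right) = 5 + 6 \left(-2\right) = 5 - 12 = -7$)
$A{\left(d \right)} = 4$ ($A{\left(d \right)} = -2 - -6 = -2 + 6 = 4$)
$a - A{\left(v \right)} = -188 - 4 = -192$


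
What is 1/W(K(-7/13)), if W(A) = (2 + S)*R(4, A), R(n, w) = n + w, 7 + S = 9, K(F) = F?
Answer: 13/180 ≈ 0.072222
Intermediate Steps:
S = 2 (S = -7 + 9 = 2)
W(A) = 16 + 4*A (W(A) = (2 + 2)*(4 + A) = 4*(4 + A) = 16 + 4*A)
1/W(K(-7/13)) = 1/(16 + 4*(-7/13)) = 1/(16 - 28/13) = 1/(180/13) = 13/180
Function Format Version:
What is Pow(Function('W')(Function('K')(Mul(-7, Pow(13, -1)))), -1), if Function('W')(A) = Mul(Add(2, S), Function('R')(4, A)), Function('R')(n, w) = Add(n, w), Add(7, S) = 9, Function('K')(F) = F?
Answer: Rational(13, 180) ≈ 0.072222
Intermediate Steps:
S = 2 (S = Add(-7, 9) = 2)
Function('W')(A) = Add(16, Mul(4, A)) (Function('W')(A) = Mul(Add(2, 2), Add(4, A)) = Mul(4, Add(4, A)) = Add(16, Mul(4, A)))
Pow(Function('W')(Function('K')(Mul(-7, Pow(13, -1)))), -1) = Pow(Add(16, Mul(4, Mul(-7, Pow(13, -1)))), -1) = Pow(Add(16, Mul(4, Mul(-7, Rational(1, 13)))), -1) = Pow(Add(16, Mul(4, Rational(-7, 13))), -1) = Pow(Add(16, Rational(-28, 13)), -1) = Pow(Rational(180, 13), -1) = Rational(13, 180)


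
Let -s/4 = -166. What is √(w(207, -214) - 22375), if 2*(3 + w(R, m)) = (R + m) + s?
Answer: I*√88198/2 ≈ 148.49*I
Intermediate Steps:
s = 664 (s = -4*(-166) = 664)
w(R, m) = 329 + R/2 + m/2 (w(R, m) = -3 + ((R + m) + 664)/2 = -3 + (664 + R + m)/2 = -3 + (332 + R/2 + m/2) = 329 + R/2 + m/2)
√(w(207, -214) - 22375) = √((329 + (½)*207 + (½)*(-214)) - 22375) = √((329 + 207/2 - 107) - 22375) = √(651/2 - 22375) = √(-44099/2) = I*√88198/2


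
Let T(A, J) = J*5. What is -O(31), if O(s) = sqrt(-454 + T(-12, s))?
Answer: -I*sqrt(299) ≈ -17.292*I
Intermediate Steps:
T(A, J) = 5*J
O(s) = sqrt(-454 + 5*s)
-O(31) = -sqrt(-454 + 5*31) = -sqrt(-454 + 155) = -sqrt(-299) = -I*sqrt(299)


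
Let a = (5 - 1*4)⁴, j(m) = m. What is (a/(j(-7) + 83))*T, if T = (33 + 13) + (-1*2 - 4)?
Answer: 10/19 ≈ 0.52632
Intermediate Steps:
a = 1 (a = (5 - 4)⁴ = 1⁴ = 1)
T = 40 (T = 46 + (-2 - 4) = 46 - 6 = 40)
(a/(j(-7) + 83))*T = (1/(-7 + 83))*40 = (1/76)*40 = 10/19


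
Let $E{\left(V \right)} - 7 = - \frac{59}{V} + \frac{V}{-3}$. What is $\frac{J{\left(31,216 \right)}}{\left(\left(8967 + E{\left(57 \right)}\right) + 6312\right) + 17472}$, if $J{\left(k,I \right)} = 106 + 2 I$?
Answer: $\frac{15333}{933032} \approx 0.016434$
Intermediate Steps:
$E{\left(V \right)} = 7 - \frac{59}{V} - \frac{V}{3}$ ($E{\left(V \right)} = 7 + \left(- \frac{59}{V} + \frac{V}{-3}\right) = 7 + \left(- \frac{59}{V} + V \left(- \frac{1}{3}\right)\right) = 7 - \left(\frac{59}{V} + \frac{V}{3}\right) = 7 - \frac{59}{V} - \frac{V}{3}$)
$\frac{J{\left(31,216 \right)}}{\left(\left(8967 + E{\left(57 \right)}\right) + 6312\right) + 17472} = \frac{106 + 2 \cdot 216}{\left(\left(8967 - \left(12 + \frac{59}{57}\right)\right) + 6312\right) + 17472} = \frac{106 + 432}{\left(\left(8967 - \frac{743}{57}\right) + 6312\right) + 17472} = \frac{538}{\left(\left(8967 - \frac{743}{57}\right) + 6312\right) + 17472} = \frac{538}{\left(\frac{510376}{57} + 6312\right) + 17472} = \frac{538}{\frac{870160}{57} + 17472} = \frac{538}{\frac{1866064}{57}} = 538 \cdot \frac{57}{1866064} = \frac{15333}{933032}$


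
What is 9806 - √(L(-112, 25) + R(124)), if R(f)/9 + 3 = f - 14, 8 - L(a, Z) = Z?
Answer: 9806 - √946 ≈ 9775.3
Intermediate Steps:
L(a, Z) = 8 - Z
R(f) = -153 + 9*f (R(f) = -27 + 9*(f - 14) = -27 + 9*(-14 + f) = -27 + (-126 + 9*f) = -153 + 9*f)
9806 - √(L(-112, 25) + R(124)) = 9806 - √((8 - 1*25) + (-153 + 9*124)) = 9806 - √((8 - 25) + (-153 + 1116)) = 9806 - √(-17 + 963) = 9806 - √946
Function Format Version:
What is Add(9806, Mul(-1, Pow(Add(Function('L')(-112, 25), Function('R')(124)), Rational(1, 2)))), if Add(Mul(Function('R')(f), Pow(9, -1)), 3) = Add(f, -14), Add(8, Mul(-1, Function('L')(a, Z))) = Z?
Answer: Add(9806, Mul(-1, Pow(946, Rational(1, 2)))) ≈ 9775.3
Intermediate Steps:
Function('L')(a, Z) = Add(8, Mul(-1, Z))
Function('R')(f) = Add(-153, Mul(9, f)) (Function('R')(f) = Add(-27, Mul(9, Add(f, -14))) = Add(-27, Mul(9, Add(-14, f))) = Add(-27, Add(-126, Mul(9, f))) = Add(-153, Mul(9, f)))
Add(9806, Mul(-1, Pow(Add(Function('L')(-112, 25), Function('R')(124)), Rational(1, 2)))) = Add(9806, Mul(-1, Pow(Add(Add(8, Mul(-1, 25)), Add(-153, Mul(9, 124))), Rational(1, 2)))) = Add(9806, Mul(-1, Pow(Add(Add(8, -25), Add(-153, 1116)), Rational(1, 2)))) = Add(9806, Mul(-1, Pow(Add(-17, 963), Rational(1, 2)))) = Add(9806, Mul(-1, Pow(946, Rational(1, 2))))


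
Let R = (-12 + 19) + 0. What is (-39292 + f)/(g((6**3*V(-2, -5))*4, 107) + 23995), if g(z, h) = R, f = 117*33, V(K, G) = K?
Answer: -3221/2182 ≈ -1.4762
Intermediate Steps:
f = 3861
R = 7 (R = 7 + 0 = 7)
g(z, h) = 7
(-39292 + f)/(g((6**3*V(-2, -5))*4, 107) + 23995) = (-39292 + 3861)/(7 + 23995) = -35431/24002 = -35431*1/24002 = -3221/2182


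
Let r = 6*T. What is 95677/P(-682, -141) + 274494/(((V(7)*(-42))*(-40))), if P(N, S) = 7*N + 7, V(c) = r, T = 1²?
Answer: 2730863/381360 ≈ 7.1609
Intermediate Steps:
T = 1
r = 6 (r = 6*1 = 6)
V(c) = 6
P(N, S) = 7 + 7*N
95677/P(-682, -141) + 274494/(((V(7)*(-42))*(-40))) = 95677/(7 + 7*(-682)) + 274494/(((6*(-42))*(-40))) = 95677/(7 - 4774) + 274494/((-252*(-40))) = 95677/(-4767) + 274494/10080 = 95677*(-1/4767) + 274494*(1/10080) = -95677/4767 + 45749/1680 = 2730863/381360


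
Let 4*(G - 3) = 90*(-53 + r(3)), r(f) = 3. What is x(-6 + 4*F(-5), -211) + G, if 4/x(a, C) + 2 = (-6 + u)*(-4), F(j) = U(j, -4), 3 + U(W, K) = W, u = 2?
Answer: -7852/7 ≈ -1121.7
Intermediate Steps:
U(W, K) = -3 + W
F(j) = -3 + j
x(a, C) = 2/7 (x(a, C) = 4/(-2 + (-6 + 2)*(-4)) = 4/(-2 - 4*(-4)) = 4/(-2 + 16) = 4/14 = 4*(1/14) = 2/7)
G = -1122 (G = 3 + (90*(-53 + 3))/4 = 3 + (90*(-50))/4 = 3 + (1/4)*(-4500) = 3 - 1125 = -1122)
x(-6 + 4*F(-5), -211) + G = 2/7 - 1122 = -7852/7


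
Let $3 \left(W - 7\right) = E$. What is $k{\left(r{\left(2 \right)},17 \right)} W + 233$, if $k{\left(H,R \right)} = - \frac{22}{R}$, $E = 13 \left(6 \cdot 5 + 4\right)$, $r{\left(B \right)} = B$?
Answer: $\frac{1697}{51} \approx 33.275$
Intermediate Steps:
$E = 442$ ($E = 13 \left(30 + 4\right) = 13 \cdot 34 = 442$)
$W = \frac{463}{3}$ ($W = 7 + \frac{1}{3} \cdot 442 = 7 + \frac{442}{3} = \frac{463}{3} \approx 154.33$)
$k{\left(r{\left(2 \right)},17 \right)} W + 233 = - \frac{22}{17} \cdot \frac{463}{3} + 233 = \left(-22\right) \frac{1}{17} \cdot \frac{463}{3} + 233 = \left(- \frac{22}{17}\right) \frac{463}{3} + 233 = - \frac{10186}{51} + 233 = \frac{1697}{51}$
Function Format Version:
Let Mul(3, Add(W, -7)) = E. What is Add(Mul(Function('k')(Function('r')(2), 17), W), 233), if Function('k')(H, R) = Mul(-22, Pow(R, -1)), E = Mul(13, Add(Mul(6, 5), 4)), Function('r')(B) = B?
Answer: Rational(1697, 51) ≈ 33.275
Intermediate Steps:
E = 442 (E = Mul(13, Add(30, 4)) = Mul(13, 34) = 442)
W = Rational(463, 3) (W = Add(7, Mul(Rational(1, 3), 442)) = Add(7, Rational(442, 3)) = Rational(463, 3) ≈ 154.33)
Add(Mul(Function('k')(Function('r')(2), 17), W), 233) = Add(Mul(Mul(-22, Pow(17, -1)), Rational(463, 3)), 233) = Add(Mul(Mul(-22, Rational(1, 17)), Rational(463, 3)), 233) = Add(Mul(Rational(-22, 17), Rational(463, 3)), 233) = Add(Rational(-10186, 51), 233) = Rational(1697, 51)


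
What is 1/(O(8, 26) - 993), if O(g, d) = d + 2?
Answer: -1/965 ≈ -0.0010363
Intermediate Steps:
O(g, d) = 2 + d
1/(O(8, 26) - 993) = 1/((2 + 26) - 993) = 1/(28 - 993) = 1/(-965) = -1/965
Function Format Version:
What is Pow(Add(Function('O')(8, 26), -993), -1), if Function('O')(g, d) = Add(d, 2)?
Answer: Rational(-1, 965) ≈ -0.0010363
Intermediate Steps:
Function('O')(g, d) = Add(2, d)
Pow(Add(Function('O')(8, 26), -993), -1) = Pow(Add(Add(2, 26), -993), -1) = Pow(Add(28, -993), -1) = Pow(-965, -1) = Rational(-1, 965)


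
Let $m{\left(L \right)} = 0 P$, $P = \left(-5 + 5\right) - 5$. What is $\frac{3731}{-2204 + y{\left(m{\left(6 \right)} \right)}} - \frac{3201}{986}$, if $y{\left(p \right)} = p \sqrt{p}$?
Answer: $- \frac{185065}{37468} \approx -4.9393$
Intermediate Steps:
$P = -5$ ($P = 0 - 5 = -5$)
$m{\left(L \right)} = 0$ ($m{\left(L \right)} = 0 \left(-5\right) = 0$)
$y{\left(p \right)} = p^{\frac{3}{2}}$
$\frac{3731}{-2204 + y{\left(m{\left(6 \right)} \right)}} - \frac{3201}{986} = \frac{3731}{-2204 + 0^{\frac{3}{2}}} - \frac{3201}{986} = \frac{3731}{-2204 + 0} - \frac{3201}{986} = \frac{3731}{-2204} - \frac{3201}{986} = 3731 \left(- \frac{1}{2204}\right) - \frac{3201}{986} = - \frac{3731}{2204} - \frac{3201}{986} = - \frac{185065}{37468}$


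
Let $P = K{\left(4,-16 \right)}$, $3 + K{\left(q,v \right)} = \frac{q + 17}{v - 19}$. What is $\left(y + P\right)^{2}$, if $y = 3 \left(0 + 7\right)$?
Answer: $\frac{7569}{25} \approx 302.76$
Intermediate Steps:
$K{\left(q,v \right)} = -3 + \frac{17 + q}{-19 + v}$ ($K{\left(q,v \right)} = -3 + \frac{q + 17}{v - 19} = -3 + \frac{17 + q}{-19 + v}$)
$y = 21$ ($y = 3 \cdot 7 = 21$)
$P = - \frac{18}{5}$ ($P = \frac{74 + 4 - -48}{-19 - 16} = \frac{74 + 4 + 48}{-35} = \left(- \frac{1}{35}\right) 126 = - \frac{18}{5} \approx -3.6$)
$\left(y + P\right)^{2} = \left(21 - \frac{18}{5}\right)^{2} = \left(\frac{87}{5}\right)^{2} = \frac{7569}{25}$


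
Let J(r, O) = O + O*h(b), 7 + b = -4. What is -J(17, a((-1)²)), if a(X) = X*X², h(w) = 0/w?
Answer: -1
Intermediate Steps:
b = -11 (b = -7 - 4 = -11)
h(w) = 0
a(X) = X³
J(r, O) = O (J(r, O) = O + O*0 = O + 0 = O)
-J(17, a((-1)²)) = -((-1)²)³ = -1*1³ = -1*1 = -1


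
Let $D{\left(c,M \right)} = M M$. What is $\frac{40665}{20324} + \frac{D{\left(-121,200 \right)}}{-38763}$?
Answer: $\frac{763337395}{787819212} \approx 0.96892$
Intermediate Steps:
$D{\left(c,M \right)} = M^{2}$
$\frac{40665}{20324} + \frac{D{\left(-121,200 \right)}}{-38763} = \frac{40665}{20324} + \frac{200^{2}}{-38763} = 40665 \cdot \frac{1}{20324} + 40000 \left(- \frac{1}{38763}\right) = \frac{40665}{20324} - \frac{40000}{38763} = \frac{763337395}{787819212}$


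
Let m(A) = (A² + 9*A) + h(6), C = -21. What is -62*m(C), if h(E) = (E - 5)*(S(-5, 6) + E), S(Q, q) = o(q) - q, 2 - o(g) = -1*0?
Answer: -15748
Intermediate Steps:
o(g) = 2 (o(g) = 2 - (-1)*0 = 2 - 1*0 = 2 + 0 = 2)
S(Q, q) = 2 - q
h(E) = (-5 + E)*(-4 + E) (h(E) = (E - 5)*((2 - 1*6) + E) = (-5 + E)*((2 - 6) + E) = (-5 + E)*(-4 + E))
m(A) = 2 + A² + 9*A (m(A) = (A² + 9*A) + (20 + 6² - 9*6) = (A² + 9*A) + (20 + 36 - 54) = (A² + 9*A) + 2 = 2 + A² + 9*A)
-62*m(C) = -62*(2 + (-21)² + 9*(-21)) = -62*(2 + 441 - 189) = -62*254 = -15748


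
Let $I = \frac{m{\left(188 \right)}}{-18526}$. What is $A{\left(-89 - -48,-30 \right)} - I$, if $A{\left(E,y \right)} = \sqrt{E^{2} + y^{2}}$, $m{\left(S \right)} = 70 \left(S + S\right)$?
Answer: $\frac{13160}{9263} + \sqrt{2581} \approx 52.224$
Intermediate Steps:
$m{\left(S \right)} = 140 S$ ($m{\left(S \right)} = 70 \cdot 2 S = 140 S$)
$I = - \frac{13160}{9263}$ ($I = \frac{140 \cdot 188}{-18526} = 26320 \left(- \frac{1}{18526}\right) = - \frac{13160}{9263} \approx -1.4207$)
$A{\left(-89 - -48,-30 \right)} - I = \sqrt{\left(-89 - -48\right)^{2} + \left(-30\right)^{2}} - - \frac{13160}{9263} = \sqrt{\left(-89 + 48\right)^{2} + 900} + \frac{13160}{9263} = \sqrt{\left(-41\right)^{2} + 900} + \frac{13160}{9263} = \sqrt{1681 + 900} + \frac{13160}{9263} = \sqrt{2581} + \frac{13160}{9263} = \frac{13160}{9263} + \sqrt{2581}$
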